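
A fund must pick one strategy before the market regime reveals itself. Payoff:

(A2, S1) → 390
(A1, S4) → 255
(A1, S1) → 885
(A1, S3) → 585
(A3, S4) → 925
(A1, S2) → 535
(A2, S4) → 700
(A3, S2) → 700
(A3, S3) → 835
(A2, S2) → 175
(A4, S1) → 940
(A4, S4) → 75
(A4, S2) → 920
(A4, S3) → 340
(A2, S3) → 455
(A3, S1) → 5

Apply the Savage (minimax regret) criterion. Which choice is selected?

A1

Column bests: S1=940, S2=920, S3=835, S4=925.
A1 regrets: 55, 385, 250, 670 → max 670
A2 regrets: 550, 745, 380, 225 → max 745
A3 regrets: 935, 220, 0, 0 → max 935
A4 regrets: 0, 0, 495, 850 → max 850
Smallest max regret = 670 → A1.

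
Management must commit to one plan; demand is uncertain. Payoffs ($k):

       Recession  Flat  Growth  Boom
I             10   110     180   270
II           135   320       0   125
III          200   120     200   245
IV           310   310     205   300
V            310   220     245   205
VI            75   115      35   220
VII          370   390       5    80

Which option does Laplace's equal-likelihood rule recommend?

Row averages: I=142.5, II=145, III=191.25, IV=281.25, V=245, VI=111.25, VII=211.25
Highest average = 281.25 → IV.

IV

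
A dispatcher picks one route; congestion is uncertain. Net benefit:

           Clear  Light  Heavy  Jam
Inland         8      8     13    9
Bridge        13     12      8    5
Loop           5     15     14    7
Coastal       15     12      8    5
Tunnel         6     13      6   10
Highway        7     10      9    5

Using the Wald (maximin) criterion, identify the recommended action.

Inland

Row minima: Inland=8, Bridge=5, Loop=5, Coastal=5, Tunnel=6, Highway=5
Best worst-case = 8 → Inland.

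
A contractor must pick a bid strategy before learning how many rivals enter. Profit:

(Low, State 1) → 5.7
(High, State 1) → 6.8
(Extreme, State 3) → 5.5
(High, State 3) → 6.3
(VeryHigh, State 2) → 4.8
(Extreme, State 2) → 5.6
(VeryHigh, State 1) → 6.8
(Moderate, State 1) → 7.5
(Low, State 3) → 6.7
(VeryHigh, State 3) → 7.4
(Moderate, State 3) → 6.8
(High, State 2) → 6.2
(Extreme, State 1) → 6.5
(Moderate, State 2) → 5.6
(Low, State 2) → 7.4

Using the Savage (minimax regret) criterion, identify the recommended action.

Column bests: State 1=7.5, State 2=7.4, State 3=7.4.
Low regrets: 1.8, 0.0, 0.7 → max 1.8
Moderate regrets: 0.0, 1.8, 0.6 → max 1.8
High regrets: 0.7, 1.2, 1.1 → max 1.2
VeryHigh regrets: 0.7, 2.6, 0.0 → max 2.6
Extreme regrets: 1.0, 1.8, 1.9 → max 1.9
Smallest max regret = 1.2 → High.

High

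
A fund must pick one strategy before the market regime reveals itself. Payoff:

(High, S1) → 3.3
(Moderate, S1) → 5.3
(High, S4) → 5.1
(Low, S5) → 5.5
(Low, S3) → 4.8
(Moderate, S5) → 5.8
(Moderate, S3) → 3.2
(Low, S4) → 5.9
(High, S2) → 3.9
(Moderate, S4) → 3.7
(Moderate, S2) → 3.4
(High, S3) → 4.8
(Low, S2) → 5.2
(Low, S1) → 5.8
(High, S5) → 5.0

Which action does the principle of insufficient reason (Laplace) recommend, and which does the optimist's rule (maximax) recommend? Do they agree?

laplace → Low; maximax → Low (agree)

Row averages: Low=5.44, Moderate=4.28, High=4.42
Highest average = 5.44 → Low.
Row maxima: Low=5.9, Moderate=5.8, High=5.1
Best best-case = 5.9 → Low.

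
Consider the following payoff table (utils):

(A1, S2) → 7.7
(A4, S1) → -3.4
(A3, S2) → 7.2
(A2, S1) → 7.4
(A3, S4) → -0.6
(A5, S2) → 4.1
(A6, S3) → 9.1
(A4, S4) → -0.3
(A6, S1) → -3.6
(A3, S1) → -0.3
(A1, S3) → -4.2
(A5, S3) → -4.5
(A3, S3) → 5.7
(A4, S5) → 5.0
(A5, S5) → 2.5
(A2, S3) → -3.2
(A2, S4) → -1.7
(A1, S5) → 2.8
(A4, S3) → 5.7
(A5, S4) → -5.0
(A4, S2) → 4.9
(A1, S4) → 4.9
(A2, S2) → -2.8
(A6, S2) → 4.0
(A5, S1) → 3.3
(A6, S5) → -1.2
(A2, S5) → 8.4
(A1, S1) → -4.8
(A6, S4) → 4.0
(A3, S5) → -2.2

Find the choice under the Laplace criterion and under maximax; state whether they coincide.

laplace → A6; maximax → A6 (agree)

Row averages: A1=1.28, A2=1.62, A3=1.96, A4=2.38, A5=0.08, A6=2.46
Highest average = 2.46 → A6.
Row maxima: A1=7.7, A2=8.4, A3=7.2, A4=5.7, A5=4.1, A6=9.1
Best best-case = 9.1 → A6.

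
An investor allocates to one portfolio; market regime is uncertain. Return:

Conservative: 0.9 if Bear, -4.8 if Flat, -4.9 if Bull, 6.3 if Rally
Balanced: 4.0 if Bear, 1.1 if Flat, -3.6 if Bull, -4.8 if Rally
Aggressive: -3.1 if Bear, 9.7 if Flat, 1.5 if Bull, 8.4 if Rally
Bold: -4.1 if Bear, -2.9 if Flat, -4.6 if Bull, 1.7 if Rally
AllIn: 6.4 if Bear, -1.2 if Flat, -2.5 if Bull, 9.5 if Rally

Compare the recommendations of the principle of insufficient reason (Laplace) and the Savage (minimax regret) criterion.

Row averages: Conservative=-0.625, Balanced=-0.825, Aggressive=4.125, Bold=-2.475, AllIn=3.05
Highest average = 4.125 → Aggressive.
Column bests: Bear=6.4, Flat=9.7, Bull=1.5, Rally=9.5.
Conservative regrets: 5.5, 14.5, 6.4, 3.2 → max 14.5
Balanced regrets: 2.4, 8.6, 5.1, 14.3 → max 14.3
Aggressive regrets: 9.5, 0.0, 0.0, 1.1 → max 9.5
Bold regrets: 10.5, 12.6, 6.1, 7.8 → max 12.6
AllIn regrets: 0.0, 10.9, 4.0, 0.0 → max 10.9
Smallest max regret = 9.5 → Aggressive.

laplace → Aggressive; minimax regret → Aggressive (agree)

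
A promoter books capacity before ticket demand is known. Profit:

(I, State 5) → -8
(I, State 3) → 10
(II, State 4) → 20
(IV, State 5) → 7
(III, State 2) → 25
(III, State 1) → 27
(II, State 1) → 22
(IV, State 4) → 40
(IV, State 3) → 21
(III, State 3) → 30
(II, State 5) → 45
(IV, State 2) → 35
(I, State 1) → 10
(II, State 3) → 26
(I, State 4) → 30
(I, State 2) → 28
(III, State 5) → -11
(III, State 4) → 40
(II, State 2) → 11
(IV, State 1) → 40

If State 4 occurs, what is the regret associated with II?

20

Best payoff under State 4 is 40.
Regret = 40 − 20 = 20.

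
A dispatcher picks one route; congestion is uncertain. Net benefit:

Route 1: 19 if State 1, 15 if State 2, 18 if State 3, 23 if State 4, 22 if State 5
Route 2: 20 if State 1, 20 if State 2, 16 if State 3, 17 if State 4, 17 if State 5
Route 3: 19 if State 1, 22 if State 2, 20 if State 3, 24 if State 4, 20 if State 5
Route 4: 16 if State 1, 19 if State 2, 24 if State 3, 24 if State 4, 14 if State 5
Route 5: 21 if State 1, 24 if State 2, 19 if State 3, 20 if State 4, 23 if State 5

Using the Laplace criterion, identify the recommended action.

Row averages: Route 1=19.4, Route 2=18, Route 3=21, Route 4=19.4, Route 5=21.4
Highest average = 21.4 → Route 5.

Route 5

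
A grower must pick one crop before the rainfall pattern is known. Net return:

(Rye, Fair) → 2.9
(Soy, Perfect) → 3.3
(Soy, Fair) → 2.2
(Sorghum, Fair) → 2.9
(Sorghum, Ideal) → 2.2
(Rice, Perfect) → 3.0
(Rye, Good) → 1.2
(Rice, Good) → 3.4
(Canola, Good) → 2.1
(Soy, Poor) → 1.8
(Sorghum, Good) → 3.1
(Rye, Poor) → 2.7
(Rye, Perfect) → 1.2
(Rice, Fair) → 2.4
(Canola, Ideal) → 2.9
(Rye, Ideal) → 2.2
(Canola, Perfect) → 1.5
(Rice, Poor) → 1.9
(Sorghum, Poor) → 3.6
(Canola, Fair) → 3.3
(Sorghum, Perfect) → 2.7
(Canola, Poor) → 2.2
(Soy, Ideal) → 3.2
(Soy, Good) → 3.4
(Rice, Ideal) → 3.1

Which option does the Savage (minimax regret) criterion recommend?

Column bests: Poor=3.6, Fair=3.3, Good=3.4, Ideal=3.2, Perfect=3.3.
Canola regrets: 1.4, 0.0, 1.3, 0.3, 1.8 → max 1.8
Soy regrets: 1.8, 1.1, 0.0, 0.0, 0.0 → max 1.8
Rice regrets: 1.7, 0.9, 0.0, 0.1, 0.3 → max 1.7
Sorghum regrets: 0.0, 0.4, 0.3, 1.0, 0.6 → max 1.0
Rye regrets: 0.9, 0.4, 2.2, 1.0, 2.1 → max 2.2
Smallest max regret = 1.0 → Sorghum.

Sorghum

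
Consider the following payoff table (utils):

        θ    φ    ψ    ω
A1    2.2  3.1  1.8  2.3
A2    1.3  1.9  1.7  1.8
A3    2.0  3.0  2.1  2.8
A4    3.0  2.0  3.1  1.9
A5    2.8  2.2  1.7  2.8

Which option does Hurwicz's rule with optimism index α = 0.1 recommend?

A3

A1: 0.1·3.1 + 0.9·1.8 = 1.93
A2: 0.1·1.9 + 0.9·1.3 = 1.36
A3: 0.1·3.0 + 0.9·2.0 = 2.1
A4: 0.1·3.1 + 0.9·1.9 = 2.02
A5: 0.1·2.8 + 0.9·1.7 = 1.81
Highest Hurwicz score = 2.1 → A3.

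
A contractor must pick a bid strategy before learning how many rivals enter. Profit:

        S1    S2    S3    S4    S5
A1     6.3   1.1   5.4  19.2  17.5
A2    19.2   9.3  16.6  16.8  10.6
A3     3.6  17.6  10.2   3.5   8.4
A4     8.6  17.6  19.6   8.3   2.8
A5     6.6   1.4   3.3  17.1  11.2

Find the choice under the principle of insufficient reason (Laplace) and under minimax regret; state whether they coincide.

Row averages: A1=9.9, A2=14.5, A3=8.66, A4=11.38, A5=7.92
Highest average = 14.5 → A2.
Column bests: S1=19.2, S2=17.6, S3=19.6, S4=19.2, S5=17.5.
A1 regrets: 12.9, 16.5, 14.2, 0.0, 0.0 → max 16.5
A2 regrets: 0.0, 8.3, 3.0, 2.4, 6.9 → max 8.3
A3 regrets: 15.6, 0.0, 9.4, 15.7, 9.1 → max 15.7
A4 regrets: 10.6, 0.0, 0.0, 10.9, 14.7 → max 14.7
A5 regrets: 12.6, 16.2, 16.3, 2.1, 6.3 → max 16.3
Smallest max regret = 8.3 → A2.

laplace → A2; minimax regret → A2 (agree)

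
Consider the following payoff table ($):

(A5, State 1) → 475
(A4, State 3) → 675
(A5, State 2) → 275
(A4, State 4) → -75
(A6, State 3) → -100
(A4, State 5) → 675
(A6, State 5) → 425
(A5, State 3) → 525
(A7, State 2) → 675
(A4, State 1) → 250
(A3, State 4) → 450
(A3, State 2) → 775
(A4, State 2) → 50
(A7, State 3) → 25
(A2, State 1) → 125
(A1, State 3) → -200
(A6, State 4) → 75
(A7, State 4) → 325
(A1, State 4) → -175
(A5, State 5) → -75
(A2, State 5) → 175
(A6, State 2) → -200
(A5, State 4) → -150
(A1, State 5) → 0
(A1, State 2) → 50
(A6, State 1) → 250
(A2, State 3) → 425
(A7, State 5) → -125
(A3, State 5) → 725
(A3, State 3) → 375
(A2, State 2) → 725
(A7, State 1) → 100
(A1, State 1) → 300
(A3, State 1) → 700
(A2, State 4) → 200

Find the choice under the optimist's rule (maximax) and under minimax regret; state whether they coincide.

Row maxima: A1=300, A2=725, A3=775, A4=675, A5=525, A6=425, A7=675
Best best-case = 775 → A3.
Column bests: State 1=700, State 2=775, State 3=675, State 4=450, State 5=725.
A1 regrets: 400, 725, 875, 625, 725 → max 875
A2 regrets: 575, 50, 250, 250, 550 → max 575
A3 regrets: 0, 0, 300, 0, 0 → max 300
A4 regrets: 450, 725, 0, 525, 50 → max 725
A5 regrets: 225, 500, 150, 600, 800 → max 800
A6 regrets: 450, 975, 775, 375, 300 → max 975
A7 regrets: 600, 100, 650, 125, 850 → max 850
Smallest max regret = 300 → A3.

maximax → A3; minimax regret → A3 (agree)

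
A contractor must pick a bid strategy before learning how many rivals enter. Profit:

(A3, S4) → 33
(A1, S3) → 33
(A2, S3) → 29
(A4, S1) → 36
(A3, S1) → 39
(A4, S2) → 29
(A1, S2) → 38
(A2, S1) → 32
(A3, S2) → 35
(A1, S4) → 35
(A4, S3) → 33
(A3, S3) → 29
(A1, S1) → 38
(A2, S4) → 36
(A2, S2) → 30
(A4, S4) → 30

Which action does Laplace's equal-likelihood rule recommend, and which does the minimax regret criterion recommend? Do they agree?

Row averages: A1=36, A2=31.75, A3=34, A4=32
Highest average = 36 → A1.
Column bests: S1=39, S2=38, S3=33, S4=36.
A1 regrets: 1, 0, 0, 1 → max 1
A2 regrets: 7, 8, 4, 0 → max 8
A3 regrets: 0, 3, 4, 3 → max 4
A4 regrets: 3, 9, 0, 6 → max 9
Smallest max regret = 1 → A1.

laplace → A1; minimax regret → A1 (agree)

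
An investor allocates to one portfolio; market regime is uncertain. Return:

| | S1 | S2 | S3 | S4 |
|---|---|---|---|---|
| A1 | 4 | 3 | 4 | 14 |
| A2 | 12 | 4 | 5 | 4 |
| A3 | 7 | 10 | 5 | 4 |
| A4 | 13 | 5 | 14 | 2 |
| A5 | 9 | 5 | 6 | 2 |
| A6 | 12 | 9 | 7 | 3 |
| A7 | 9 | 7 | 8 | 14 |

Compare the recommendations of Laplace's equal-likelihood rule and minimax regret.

Row averages: A1=6.25, A2=6.25, A3=6.5, A4=8.5, A5=5.5, A6=7.75, A7=9.5
Highest average = 9.5 → A7.
Column bests: S1=13, S2=10, S3=14, S4=14.
A1 regrets: 9, 7, 10, 0 → max 10
A2 regrets: 1, 6, 9, 10 → max 10
A3 regrets: 6, 0, 9, 10 → max 10
A4 regrets: 0, 5, 0, 12 → max 12
A5 regrets: 4, 5, 8, 12 → max 12
A6 regrets: 1, 1, 7, 11 → max 11
A7 regrets: 4, 3, 6, 0 → max 6
Smallest max regret = 6 → A7.

laplace → A7; minimax regret → A7 (agree)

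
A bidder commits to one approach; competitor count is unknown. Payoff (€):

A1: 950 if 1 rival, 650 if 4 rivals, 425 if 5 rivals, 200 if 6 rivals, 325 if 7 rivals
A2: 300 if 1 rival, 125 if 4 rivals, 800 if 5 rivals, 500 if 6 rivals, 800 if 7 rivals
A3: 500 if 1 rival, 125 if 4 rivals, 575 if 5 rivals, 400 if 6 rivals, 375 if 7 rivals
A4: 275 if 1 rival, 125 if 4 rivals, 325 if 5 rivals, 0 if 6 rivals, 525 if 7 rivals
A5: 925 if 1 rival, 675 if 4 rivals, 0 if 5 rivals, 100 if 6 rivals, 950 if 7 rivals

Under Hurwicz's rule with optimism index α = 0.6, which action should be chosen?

A1: 0.6·950 + 0.4·200 = 650
A2: 0.6·800 + 0.4·125 = 530
A3: 0.6·575 + 0.4·125 = 395
A4: 0.6·525 + 0.4·0 = 315
A5: 0.6·950 + 0.4·0 = 570
Highest Hurwicz score = 650 → A1.

A1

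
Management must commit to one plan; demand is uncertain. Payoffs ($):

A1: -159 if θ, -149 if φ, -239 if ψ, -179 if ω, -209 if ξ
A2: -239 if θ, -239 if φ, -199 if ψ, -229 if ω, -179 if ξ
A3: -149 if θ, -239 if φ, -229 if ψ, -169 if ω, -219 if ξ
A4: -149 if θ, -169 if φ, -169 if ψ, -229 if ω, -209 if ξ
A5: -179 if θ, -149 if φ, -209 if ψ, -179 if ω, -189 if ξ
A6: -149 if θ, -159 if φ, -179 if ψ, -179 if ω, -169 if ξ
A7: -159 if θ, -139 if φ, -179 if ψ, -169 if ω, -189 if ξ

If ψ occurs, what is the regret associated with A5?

40

Best payoff under ψ is -169.
Regret = -169 − (-209) = 40.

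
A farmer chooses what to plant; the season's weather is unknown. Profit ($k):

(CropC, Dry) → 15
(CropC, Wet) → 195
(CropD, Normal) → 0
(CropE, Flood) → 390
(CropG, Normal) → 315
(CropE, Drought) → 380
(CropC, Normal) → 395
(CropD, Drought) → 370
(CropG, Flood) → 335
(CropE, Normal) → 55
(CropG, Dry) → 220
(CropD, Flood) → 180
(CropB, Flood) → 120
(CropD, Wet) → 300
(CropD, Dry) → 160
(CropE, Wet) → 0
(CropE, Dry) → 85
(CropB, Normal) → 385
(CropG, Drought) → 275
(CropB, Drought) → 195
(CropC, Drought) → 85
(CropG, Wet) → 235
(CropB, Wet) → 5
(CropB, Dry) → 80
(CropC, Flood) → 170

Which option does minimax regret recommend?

Column bests: Drought=380, Dry=220, Normal=395, Wet=300, Flood=390.
CropD regrets: 10, 60, 395, 0, 210 → max 395
CropG regrets: 105, 0, 80, 65, 55 → max 105
CropB regrets: 185, 140, 10, 295, 270 → max 295
CropE regrets: 0, 135, 340, 300, 0 → max 340
CropC regrets: 295, 205, 0, 105, 220 → max 295
Smallest max regret = 105 → CropG.

CropG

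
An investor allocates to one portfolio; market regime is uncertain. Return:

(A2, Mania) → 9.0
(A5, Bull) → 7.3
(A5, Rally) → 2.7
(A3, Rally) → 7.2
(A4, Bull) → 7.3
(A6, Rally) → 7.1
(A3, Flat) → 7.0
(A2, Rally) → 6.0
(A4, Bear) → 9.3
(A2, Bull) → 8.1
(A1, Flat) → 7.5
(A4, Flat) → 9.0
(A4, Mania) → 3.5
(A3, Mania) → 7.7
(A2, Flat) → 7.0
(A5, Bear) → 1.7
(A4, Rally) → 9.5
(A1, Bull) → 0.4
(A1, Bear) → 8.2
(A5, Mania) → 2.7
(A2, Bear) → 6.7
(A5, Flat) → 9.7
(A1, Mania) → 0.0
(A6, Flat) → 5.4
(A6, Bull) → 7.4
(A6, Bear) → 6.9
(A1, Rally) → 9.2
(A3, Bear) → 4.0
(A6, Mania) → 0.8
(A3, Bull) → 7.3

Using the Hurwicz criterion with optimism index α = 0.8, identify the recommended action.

A2

A1: 0.8·9.2 + 0.2·0.0 = 7.36
A2: 0.8·9.0 + 0.2·6.0 = 8.4
A3: 0.8·7.7 + 0.2·4.0 = 6.96
A4: 0.8·9.5 + 0.2·3.5 = 8.3
A5: 0.8·9.7 + 0.2·1.7 = 8.1
A6: 0.8·7.4 + 0.2·0.8 = 6.08
Highest Hurwicz score = 8.4 → A2.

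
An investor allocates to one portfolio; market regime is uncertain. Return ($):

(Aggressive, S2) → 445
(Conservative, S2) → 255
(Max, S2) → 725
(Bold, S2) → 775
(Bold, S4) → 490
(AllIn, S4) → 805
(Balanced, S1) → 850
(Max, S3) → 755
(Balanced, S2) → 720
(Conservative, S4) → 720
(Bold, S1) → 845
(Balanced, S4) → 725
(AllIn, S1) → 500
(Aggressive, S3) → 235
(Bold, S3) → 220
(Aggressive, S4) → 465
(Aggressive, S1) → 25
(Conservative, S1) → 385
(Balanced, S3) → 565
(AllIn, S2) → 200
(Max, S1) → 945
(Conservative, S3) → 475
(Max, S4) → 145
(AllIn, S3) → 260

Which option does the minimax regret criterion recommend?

Column bests: S1=945, S2=775, S3=755, S4=805.
Conservative regrets: 560, 520, 280, 85 → max 560
Balanced regrets: 95, 55, 190, 80 → max 190
Aggressive regrets: 920, 330, 520, 340 → max 920
Bold regrets: 100, 0, 535, 315 → max 535
AllIn regrets: 445, 575, 495, 0 → max 575
Max regrets: 0, 50, 0, 660 → max 660
Smallest max regret = 190 → Balanced.

Balanced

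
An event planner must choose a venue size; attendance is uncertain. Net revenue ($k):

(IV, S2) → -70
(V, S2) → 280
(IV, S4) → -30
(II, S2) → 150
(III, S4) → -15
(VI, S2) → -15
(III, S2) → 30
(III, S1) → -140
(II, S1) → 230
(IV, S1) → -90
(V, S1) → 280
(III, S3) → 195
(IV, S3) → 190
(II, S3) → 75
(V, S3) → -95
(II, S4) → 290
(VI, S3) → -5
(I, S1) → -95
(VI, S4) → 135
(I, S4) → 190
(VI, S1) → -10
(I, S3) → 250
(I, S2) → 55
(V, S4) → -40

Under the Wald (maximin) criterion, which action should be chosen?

II

Row minima: I=-95, II=75, III=-140, IV=-90, V=-95, VI=-15
Best worst-case = 75 → II.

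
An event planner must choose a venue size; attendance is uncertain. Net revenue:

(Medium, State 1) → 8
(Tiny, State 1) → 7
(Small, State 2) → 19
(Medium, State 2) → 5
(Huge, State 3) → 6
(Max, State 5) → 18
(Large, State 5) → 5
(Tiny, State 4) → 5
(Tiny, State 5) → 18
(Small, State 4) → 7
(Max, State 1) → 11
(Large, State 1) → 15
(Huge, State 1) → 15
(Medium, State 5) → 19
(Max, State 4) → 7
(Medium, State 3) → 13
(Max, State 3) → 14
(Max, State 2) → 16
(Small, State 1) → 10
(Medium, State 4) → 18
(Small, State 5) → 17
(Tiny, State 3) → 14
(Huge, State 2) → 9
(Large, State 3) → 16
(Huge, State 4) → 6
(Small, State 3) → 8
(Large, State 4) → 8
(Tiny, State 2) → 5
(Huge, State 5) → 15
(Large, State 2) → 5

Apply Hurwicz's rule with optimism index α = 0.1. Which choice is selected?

Tiny: 0.1·18 + 0.9·5 = 6.3
Small: 0.1·19 + 0.9·7 = 8.2
Medium: 0.1·19 + 0.9·5 = 6.4
Large: 0.1·16 + 0.9·5 = 6.1
Huge: 0.1·15 + 0.9·6 = 6.9
Max: 0.1·18 + 0.9·7 = 8.1
Highest Hurwicz score = 8.2 → Small.

Small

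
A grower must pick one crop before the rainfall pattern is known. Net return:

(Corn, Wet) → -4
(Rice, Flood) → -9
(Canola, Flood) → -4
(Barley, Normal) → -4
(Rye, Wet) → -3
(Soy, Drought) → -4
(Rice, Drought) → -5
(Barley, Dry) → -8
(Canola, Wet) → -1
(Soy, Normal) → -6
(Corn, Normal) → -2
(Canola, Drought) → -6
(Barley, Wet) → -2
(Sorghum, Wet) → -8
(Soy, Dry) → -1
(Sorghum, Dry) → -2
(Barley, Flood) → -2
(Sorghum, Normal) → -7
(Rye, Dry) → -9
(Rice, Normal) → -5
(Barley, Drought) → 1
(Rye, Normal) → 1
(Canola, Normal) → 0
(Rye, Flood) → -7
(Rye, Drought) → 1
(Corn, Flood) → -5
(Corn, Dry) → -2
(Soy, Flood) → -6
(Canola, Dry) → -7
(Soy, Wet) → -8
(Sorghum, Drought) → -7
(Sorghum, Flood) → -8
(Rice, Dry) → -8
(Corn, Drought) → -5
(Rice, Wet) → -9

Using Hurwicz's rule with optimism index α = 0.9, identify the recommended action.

Corn: 0.9·(-2) + 0.1·(-5) = -2.3
Soy: 0.9·(-1) + 0.1·(-8) = -1.7
Barley: 0.9·1 + 0.1·(-8) = 0.1
Canola: 0.9·0 + 0.1·(-7) = -0.7
Rye: 0.9·1 + 0.1·(-9) = 0
Sorghum: 0.9·(-2) + 0.1·(-8) = -2.6
Rice: 0.9·(-5) + 0.1·(-9) = -5.4
Highest Hurwicz score = 0.1 → Barley.

Barley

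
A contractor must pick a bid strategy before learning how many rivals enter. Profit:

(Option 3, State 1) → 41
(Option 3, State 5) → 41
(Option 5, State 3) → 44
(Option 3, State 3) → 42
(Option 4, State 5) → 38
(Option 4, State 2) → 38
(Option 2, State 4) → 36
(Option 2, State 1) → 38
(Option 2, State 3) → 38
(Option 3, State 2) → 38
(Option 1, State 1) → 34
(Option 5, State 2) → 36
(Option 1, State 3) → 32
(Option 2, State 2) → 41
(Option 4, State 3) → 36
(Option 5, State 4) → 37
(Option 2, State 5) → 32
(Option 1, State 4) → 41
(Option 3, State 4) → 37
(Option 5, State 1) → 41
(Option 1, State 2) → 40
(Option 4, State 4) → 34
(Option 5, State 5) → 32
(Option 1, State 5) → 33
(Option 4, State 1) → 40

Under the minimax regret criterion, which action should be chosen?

Option 3

Column bests: State 1=41, State 2=41, State 3=44, State 4=41, State 5=41.
Option 1 regrets: 7, 1, 12, 0, 8 → max 12
Option 2 regrets: 3, 0, 6, 5, 9 → max 9
Option 3 regrets: 0, 3, 2, 4, 0 → max 4
Option 4 regrets: 1, 3, 8, 7, 3 → max 8
Option 5 regrets: 0, 5, 0, 4, 9 → max 9
Smallest max regret = 4 → Option 3.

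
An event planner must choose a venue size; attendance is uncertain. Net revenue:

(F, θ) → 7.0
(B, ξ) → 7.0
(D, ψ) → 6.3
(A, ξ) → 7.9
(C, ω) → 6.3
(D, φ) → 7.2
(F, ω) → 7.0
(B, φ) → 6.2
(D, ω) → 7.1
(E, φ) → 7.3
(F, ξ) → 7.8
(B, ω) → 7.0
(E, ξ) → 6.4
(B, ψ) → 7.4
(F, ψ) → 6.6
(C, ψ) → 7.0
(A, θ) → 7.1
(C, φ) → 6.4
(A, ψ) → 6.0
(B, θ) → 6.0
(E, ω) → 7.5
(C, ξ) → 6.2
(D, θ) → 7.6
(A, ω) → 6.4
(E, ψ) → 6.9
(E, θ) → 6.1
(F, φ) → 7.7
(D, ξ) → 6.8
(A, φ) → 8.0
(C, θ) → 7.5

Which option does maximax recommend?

Row maxima: A=8.0, B=7.4, C=7.5, D=7.6, E=7.5, F=7.8
Best best-case = 8.0 → A.

A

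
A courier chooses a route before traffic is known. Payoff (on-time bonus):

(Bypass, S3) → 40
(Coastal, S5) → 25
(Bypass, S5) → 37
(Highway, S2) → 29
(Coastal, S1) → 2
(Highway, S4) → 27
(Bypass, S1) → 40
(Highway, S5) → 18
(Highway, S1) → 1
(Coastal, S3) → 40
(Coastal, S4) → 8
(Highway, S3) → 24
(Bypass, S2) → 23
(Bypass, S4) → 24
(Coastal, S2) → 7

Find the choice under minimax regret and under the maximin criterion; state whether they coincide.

minimax regret → Bypass; maximin → Bypass (agree)

Column bests: S1=40, S2=29, S3=40, S4=27, S5=37.
Coastal regrets: 38, 22, 0, 19, 12 → max 38
Highway regrets: 39, 0, 16, 0, 19 → max 39
Bypass regrets: 0, 6, 0, 3, 0 → max 6
Smallest max regret = 6 → Bypass.
Row minima: Coastal=2, Highway=1, Bypass=23
Best worst-case = 23 → Bypass.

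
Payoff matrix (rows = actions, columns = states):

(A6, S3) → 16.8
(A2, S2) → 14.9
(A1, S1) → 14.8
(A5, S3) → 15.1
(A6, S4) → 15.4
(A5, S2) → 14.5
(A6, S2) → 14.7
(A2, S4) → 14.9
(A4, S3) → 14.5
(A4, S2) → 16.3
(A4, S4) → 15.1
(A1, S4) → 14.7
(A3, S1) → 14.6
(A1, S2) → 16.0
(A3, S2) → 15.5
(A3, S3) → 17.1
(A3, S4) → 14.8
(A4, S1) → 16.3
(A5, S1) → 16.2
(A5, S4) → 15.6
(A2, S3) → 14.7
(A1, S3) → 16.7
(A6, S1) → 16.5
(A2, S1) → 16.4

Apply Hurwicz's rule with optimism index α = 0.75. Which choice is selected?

A3

A1: 0.75·16.7 + 0.25·14.7 = 16.2
A2: 0.75·16.4 + 0.25·14.7 = 15.975
A3: 0.75·17.1 + 0.25·14.6 = 16.475
A4: 0.75·16.3 + 0.25·14.5 = 15.85
A5: 0.75·16.2 + 0.25·14.5 = 15.775
A6: 0.75·16.8 + 0.25·14.7 = 16.275
Highest Hurwicz score = 16.475 → A3.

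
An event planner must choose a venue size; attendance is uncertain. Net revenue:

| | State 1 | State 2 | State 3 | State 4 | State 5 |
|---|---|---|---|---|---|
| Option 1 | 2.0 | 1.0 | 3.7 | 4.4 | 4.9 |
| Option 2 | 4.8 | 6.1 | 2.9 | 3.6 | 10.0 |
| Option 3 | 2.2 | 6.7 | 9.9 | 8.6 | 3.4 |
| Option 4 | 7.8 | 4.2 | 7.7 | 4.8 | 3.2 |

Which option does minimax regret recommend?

Column bests: State 1=7.8, State 2=6.7, State 3=9.9, State 4=8.6, State 5=10.0.
Option 1 regrets: 5.8, 5.7, 6.2, 4.2, 5.1 → max 6.2
Option 2 regrets: 3.0, 0.6, 7.0, 5.0, 0.0 → max 7.0
Option 3 regrets: 5.6, 0.0, 0.0, 0.0, 6.6 → max 6.6
Option 4 regrets: 0.0, 2.5, 2.2, 3.8, 6.8 → max 6.8
Smallest max regret = 6.2 → Option 1.

Option 1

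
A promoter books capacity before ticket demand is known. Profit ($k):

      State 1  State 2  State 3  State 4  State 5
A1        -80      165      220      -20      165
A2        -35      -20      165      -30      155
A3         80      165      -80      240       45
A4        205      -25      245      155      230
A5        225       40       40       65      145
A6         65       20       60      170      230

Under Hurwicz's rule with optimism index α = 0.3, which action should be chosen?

A5

A1: 0.3·220 + 0.7·(-80) = 10
A2: 0.3·165 + 0.7·(-35) = 25
A3: 0.3·240 + 0.7·(-80) = 16
A4: 0.3·245 + 0.7·(-25) = 56
A5: 0.3·225 + 0.7·40 = 95.5
A6: 0.3·230 + 0.7·20 = 83
Highest Hurwicz score = 95.5 → A5.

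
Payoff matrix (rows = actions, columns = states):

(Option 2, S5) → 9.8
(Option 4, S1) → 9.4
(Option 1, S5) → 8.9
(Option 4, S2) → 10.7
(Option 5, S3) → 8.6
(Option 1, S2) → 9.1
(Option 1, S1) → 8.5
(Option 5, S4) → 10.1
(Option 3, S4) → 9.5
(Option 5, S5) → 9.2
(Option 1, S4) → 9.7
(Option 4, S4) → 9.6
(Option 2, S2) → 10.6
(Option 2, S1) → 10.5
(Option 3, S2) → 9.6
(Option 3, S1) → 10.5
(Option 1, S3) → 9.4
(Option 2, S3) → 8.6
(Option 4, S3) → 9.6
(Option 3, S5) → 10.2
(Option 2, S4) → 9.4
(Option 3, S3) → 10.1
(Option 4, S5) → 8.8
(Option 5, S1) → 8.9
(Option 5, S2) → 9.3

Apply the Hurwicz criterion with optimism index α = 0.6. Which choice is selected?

Option 3

Option 1: 0.6·9.7 + 0.4·8.5 = 9.22
Option 2: 0.6·10.6 + 0.4·8.6 = 9.8
Option 3: 0.6·10.5 + 0.4·9.5 = 10.1
Option 4: 0.6·10.7 + 0.4·8.8 = 9.94
Option 5: 0.6·10.1 + 0.4·8.6 = 9.5
Highest Hurwicz score = 10.1 → Option 3.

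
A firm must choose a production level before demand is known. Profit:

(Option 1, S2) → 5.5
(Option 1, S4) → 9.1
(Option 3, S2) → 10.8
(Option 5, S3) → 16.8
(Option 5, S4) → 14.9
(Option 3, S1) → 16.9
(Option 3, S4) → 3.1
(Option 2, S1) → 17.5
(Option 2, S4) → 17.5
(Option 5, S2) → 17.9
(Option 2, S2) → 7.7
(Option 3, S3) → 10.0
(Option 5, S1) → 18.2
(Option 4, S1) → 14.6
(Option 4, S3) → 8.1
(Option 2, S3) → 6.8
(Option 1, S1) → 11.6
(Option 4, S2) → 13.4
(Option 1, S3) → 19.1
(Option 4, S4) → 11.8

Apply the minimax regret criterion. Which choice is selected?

Option 5

Column bests: S1=18.2, S2=17.9, S3=19.1, S4=17.5.
Option 1 regrets: 6.6, 12.4, 0.0, 8.4 → max 12.4
Option 2 regrets: 0.7, 10.2, 12.3, 0.0 → max 12.3
Option 3 regrets: 1.3, 7.1, 9.1, 14.4 → max 14.4
Option 4 regrets: 3.6, 4.5, 11.0, 5.7 → max 11.0
Option 5 regrets: 0.0, 0.0, 2.3, 2.6 → max 2.6
Smallest max regret = 2.6 → Option 5.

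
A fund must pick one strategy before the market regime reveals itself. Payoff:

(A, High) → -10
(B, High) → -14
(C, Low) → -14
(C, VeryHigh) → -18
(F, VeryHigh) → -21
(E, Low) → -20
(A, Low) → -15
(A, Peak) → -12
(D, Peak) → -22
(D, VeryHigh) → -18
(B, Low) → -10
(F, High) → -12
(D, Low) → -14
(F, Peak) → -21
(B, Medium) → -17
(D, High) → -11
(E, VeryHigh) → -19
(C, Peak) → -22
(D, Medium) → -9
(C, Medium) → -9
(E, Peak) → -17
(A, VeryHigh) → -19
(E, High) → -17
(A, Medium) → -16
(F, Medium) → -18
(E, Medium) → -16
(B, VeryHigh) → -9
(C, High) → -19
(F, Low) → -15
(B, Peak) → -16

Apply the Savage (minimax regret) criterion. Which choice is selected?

B

Column bests: Low=-10, Medium=-9, High=-10, VeryHigh=-9, Peak=-12.
A regrets: 5, 7, 0, 10, 0 → max 10
B regrets: 0, 8, 4, 0, 4 → max 8
C regrets: 4, 0, 9, 9, 10 → max 10
D regrets: 4, 0, 1, 9, 10 → max 10
E regrets: 10, 7, 7, 10, 5 → max 10
F regrets: 5, 9, 2, 12, 9 → max 12
Smallest max regret = 8 → B.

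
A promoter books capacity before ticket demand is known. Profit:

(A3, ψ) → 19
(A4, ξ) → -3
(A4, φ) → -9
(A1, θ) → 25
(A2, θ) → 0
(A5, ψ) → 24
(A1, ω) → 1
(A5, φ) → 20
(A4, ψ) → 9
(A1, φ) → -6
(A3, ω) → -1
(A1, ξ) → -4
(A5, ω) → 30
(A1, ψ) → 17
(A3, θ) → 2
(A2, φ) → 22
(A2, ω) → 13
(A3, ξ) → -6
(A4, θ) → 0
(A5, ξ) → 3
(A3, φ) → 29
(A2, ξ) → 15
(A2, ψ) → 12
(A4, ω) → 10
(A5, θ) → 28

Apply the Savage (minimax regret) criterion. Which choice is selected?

A5

Column bests: θ=28, φ=29, ψ=24, ω=30, ξ=15.
A1 regrets: 3, 35, 7, 29, 19 → max 35
A2 regrets: 28, 7, 12, 17, 0 → max 28
A3 regrets: 26, 0, 5, 31, 21 → max 31
A4 regrets: 28, 38, 15, 20, 18 → max 38
A5 regrets: 0, 9, 0, 0, 12 → max 12
Smallest max regret = 12 → A5.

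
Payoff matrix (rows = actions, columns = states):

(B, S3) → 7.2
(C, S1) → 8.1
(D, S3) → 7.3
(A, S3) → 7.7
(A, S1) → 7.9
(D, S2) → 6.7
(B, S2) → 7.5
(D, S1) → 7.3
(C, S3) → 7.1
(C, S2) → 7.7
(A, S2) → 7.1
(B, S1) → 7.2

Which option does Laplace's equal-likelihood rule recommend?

C

Row averages: A=227/30, B=7.3, C=229/30, D=7.1
Highest average = 229/30 → C.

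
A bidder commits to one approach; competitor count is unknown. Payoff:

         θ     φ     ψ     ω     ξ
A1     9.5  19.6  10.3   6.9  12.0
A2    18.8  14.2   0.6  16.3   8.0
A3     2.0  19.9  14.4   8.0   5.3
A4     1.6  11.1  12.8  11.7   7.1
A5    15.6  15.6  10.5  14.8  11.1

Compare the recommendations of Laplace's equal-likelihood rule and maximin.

Row averages: A1=11.66, A2=11.58, A3=9.92, A4=8.86, A5=13.52
Highest average = 13.52 → A5.
Row minima: A1=6.9, A2=0.6, A3=2.0, A4=1.6, A5=10.5
Best worst-case = 10.5 → A5.

laplace → A5; maximin → A5 (agree)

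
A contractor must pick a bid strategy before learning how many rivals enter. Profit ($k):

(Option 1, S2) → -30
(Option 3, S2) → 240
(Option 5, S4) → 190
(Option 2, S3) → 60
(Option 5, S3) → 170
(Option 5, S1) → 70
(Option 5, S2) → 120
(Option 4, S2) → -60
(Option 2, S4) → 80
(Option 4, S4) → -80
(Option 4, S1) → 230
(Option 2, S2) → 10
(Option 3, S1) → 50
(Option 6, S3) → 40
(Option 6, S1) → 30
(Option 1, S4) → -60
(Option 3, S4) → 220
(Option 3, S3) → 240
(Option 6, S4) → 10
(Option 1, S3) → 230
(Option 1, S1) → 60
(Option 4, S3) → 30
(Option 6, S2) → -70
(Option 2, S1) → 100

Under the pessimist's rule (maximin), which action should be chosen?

Row minima: Option 1=-60, Option 2=10, Option 3=50, Option 4=-80, Option 5=70, Option 6=-70
Best worst-case = 70 → Option 5.

Option 5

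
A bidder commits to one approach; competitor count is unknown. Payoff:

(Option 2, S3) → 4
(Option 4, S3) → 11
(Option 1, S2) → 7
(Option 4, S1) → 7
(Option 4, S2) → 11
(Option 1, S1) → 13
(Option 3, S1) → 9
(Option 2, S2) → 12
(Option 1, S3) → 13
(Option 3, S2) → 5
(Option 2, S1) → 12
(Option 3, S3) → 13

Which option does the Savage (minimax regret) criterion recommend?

Option 1

Column bests: S1=13, S2=12, S3=13.
Option 1 regrets: 0, 5, 0 → max 5
Option 2 regrets: 1, 0, 9 → max 9
Option 3 regrets: 4, 7, 0 → max 7
Option 4 regrets: 6, 1, 2 → max 6
Smallest max regret = 5 → Option 1.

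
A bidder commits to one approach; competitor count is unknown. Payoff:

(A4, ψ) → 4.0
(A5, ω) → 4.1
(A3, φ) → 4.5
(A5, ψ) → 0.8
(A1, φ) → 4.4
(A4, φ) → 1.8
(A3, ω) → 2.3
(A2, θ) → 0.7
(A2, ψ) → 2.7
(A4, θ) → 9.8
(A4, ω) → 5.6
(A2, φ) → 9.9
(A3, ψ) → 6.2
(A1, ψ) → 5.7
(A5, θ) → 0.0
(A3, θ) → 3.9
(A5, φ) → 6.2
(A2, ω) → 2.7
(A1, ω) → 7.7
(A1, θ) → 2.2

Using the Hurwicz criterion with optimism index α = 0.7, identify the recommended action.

A4

A1: 0.7·7.7 + 0.3·2.2 = 6.05
A2: 0.7·9.9 + 0.3·0.7 = 7.14
A3: 0.7·6.2 + 0.3·2.3 = 5.03
A4: 0.7·9.8 + 0.3·1.8 = 7.4
A5: 0.7·6.2 + 0.3·0.0 = 4.34
Highest Hurwicz score = 7.4 → A4.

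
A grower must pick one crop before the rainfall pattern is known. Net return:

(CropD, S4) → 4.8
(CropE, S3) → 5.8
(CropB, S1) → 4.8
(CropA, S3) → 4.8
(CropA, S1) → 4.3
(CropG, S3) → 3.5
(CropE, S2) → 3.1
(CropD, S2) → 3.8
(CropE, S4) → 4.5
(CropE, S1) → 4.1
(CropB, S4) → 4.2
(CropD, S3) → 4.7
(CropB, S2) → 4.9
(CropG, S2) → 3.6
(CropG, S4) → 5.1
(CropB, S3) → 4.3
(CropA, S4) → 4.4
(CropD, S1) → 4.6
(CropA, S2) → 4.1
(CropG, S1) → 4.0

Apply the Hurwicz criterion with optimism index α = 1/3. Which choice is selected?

CropG: 1/3·5.1 + 2/3·3.5 = 121/30
CropE: 1/3·5.8 + 2/3·3.1 = 4
CropB: 1/3·4.9 + 2/3·4.2 = 133/30
CropD: 1/3·4.8 + 2/3·3.8 = 62/15
CropA: 1/3·4.8 + 2/3·4.1 = 13/3
Highest Hurwicz score = 133/30 → CropB.

CropB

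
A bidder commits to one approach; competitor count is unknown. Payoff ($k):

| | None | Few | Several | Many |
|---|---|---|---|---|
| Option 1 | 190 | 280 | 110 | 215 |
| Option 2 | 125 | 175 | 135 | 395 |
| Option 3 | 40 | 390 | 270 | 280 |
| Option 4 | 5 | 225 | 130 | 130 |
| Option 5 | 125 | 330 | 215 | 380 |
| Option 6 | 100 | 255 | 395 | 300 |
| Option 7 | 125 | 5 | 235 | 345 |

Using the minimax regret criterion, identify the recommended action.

Column bests: None=190, Few=390, Several=395, Many=395.
Option 1 regrets: 0, 110, 285, 180 → max 285
Option 2 regrets: 65, 215, 260, 0 → max 260
Option 3 regrets: 150, 0, 125, 115 → max 150
Option 4 regrets: 185, 165, 265, 265 → max 265
Option 5 regrets: 65, 60, 180, 15 → max 180
Option 6 regrets: 90, 135, 0, 95 → max 135
Option 7 regrets: 65, 385, 160, 50 → max 385
Smallest max regret = 135 → Option 6.

Option 6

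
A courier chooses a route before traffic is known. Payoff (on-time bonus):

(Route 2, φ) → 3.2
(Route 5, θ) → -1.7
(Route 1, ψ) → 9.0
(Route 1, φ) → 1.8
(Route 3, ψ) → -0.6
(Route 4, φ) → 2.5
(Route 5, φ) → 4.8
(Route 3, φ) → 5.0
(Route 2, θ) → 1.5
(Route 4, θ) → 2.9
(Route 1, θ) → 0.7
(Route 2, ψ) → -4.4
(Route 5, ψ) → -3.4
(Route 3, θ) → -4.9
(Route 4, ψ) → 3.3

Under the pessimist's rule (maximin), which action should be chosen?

Row minima: Route 1=0.7, Route 2=-4.4, Route 3=-4.9, Route 4=2.5, Route 5=-3.4
Best worst-case = 2.5 → Route 4.

Route 4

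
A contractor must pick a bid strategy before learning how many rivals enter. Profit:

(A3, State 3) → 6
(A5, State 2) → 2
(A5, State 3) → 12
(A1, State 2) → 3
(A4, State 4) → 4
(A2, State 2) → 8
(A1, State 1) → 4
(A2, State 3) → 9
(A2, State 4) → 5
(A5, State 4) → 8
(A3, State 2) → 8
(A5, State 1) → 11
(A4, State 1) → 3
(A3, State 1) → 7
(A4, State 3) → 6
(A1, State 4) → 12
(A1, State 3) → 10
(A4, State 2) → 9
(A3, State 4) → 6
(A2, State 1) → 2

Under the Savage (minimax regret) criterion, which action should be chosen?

Column bests: State 1=11, State 2=9, State 3=12, State 4=12.
A1 regrets: 7, 6, 2, 0 → max 7
A2 regrets: 9, 1, 3, 7 → max 9
A3 regrets: 4, 1, 6, 6 → max 6
A4 regrets: 8, 0, 6, 8 → max 8
A5 regrets: 0, 7, 0, 4 → max 7
Smallest max regret = 6 → A3.

A3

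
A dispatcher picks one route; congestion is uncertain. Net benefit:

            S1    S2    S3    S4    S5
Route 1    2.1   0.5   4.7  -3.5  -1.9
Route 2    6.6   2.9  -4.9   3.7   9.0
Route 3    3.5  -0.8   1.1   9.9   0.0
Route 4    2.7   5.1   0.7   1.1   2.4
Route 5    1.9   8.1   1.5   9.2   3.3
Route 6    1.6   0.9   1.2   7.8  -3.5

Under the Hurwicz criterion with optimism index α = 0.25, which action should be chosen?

Route 1: 0.25·4.7 + 0.75·(-3.5) = -1.45
Route 2: 0.25·9.0 + 0.75·(-4.9) = -1.425
Route 3: 0.25·9.9 + 0.75·(-0.8) = 1.875
Route 4: 0.25·5.1 + 0.75·0.7 = 1.8
Route 5: 0.25·9.2 + 0.75·1.5 = 3.425
Route 6: 0.25·7.8 + 0.75·(-3.5) = -0.675
Highest Hurwicz score = 3.425 → Route 5.

Route 5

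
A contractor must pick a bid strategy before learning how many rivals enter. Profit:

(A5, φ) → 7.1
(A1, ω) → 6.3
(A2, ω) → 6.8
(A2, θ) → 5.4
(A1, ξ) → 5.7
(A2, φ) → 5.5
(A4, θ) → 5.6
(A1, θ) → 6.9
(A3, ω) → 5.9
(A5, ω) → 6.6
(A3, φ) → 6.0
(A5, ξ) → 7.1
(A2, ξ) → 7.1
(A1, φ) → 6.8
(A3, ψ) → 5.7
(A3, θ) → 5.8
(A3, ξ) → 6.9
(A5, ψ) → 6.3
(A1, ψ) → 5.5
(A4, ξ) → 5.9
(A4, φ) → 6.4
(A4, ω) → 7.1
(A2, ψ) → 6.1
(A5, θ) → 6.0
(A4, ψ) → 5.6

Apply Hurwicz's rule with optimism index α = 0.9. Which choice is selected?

A5

A1: 0.9·6.9 + 0.1·5.5 = 6.76
A2: 0.9·7.1 + 0.1·5.4 = 6.93
A3: 0.9·6.9 + 0.1·5.7 = 6.78
A4: 0.9·7.1 + 0.1·5.6 = 6.95
A5: 0.9·7.1 + 0.1·6.0 = 6.99
Highest Hurwicz score = 6.99 → A5.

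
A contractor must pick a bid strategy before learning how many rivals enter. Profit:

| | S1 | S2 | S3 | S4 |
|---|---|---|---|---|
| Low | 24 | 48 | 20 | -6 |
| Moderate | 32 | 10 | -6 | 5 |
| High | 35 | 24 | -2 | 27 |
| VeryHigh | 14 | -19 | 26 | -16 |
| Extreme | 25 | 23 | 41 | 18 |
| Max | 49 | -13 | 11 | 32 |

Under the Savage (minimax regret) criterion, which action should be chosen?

Column bests: S1=49, S2=48, S3=41, S4=32.
Low regrets: 25, 0, 21, 38 → max 38
Moderate regrets: 17, 38, 47, 27 → max 47
High regrets: 14, 24, 43, 5 → max 43
VeryHigh regrets: 35, 67, 15, 48 → max 67
Extreme regrets: 24, 25, 0, 14 → max 25
Max regrets: 0, 61, 30, 0 → max 61
Smallest max regret = 25 → Extreme.

Extreme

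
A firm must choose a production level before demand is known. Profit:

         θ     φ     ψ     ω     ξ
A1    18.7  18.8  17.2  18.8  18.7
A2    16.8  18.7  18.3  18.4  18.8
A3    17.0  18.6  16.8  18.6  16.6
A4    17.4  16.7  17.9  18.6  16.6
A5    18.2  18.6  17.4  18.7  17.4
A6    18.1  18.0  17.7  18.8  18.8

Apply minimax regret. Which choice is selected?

Column bests: θ=18.7, φ=18.8, ψ=18.3, ω=18.8, ξ=18.8.
A1 regrets: 0.0, 0.0, 1.1, 0.0, 0.1 → max 1.1
A2 regrets: 1.9, 0.1, 0.0, 0.4, 0.0 → max 1.9
A3 regrets: 1.7, 0.2, 1.5, 0.2, 2.2 → max 2.2
A4 regrets: 1.3, 2.1, 0.4, 0.2, 2.2 → max 2.2
A5 regrets: 0.5, 0.2, 0.9, 0.1, 1.4 → max 1.4
A6 regrets: 0.6, 0.8, 0.6, 0.0, 0.0 → max 0.8
Smallest max regret = 0.8 → A6.

A6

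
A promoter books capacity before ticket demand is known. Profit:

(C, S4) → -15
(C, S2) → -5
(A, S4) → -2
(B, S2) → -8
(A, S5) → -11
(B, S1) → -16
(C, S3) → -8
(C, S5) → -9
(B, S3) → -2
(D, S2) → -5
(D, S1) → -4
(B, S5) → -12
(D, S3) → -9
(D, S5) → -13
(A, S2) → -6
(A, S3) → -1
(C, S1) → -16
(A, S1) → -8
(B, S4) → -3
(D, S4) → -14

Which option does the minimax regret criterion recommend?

Column bests: S1=-4, S2=-5, S3=-1, S4=-2, S5=-9.
A regrets: 4, 1, 0, 0, 2 → max 4
B regrets: 12, 3, 1, 1, 3 → max 12
C regrets: 12, 0, 7, 13, 0 → max 13
D regrets: 0, 0, 8, 12, 4 → max 12
Smallest max regret = 4 → A.

A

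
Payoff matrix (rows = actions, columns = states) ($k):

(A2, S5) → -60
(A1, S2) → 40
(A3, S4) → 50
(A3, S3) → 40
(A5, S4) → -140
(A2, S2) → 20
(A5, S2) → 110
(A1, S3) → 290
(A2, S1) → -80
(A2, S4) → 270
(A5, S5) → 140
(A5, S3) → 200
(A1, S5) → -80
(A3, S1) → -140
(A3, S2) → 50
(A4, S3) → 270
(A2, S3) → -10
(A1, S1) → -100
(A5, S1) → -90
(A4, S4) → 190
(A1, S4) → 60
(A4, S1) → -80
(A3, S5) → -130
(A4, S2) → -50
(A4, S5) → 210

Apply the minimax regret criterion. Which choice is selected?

A4

Column bests: S1=-80, S2=110, S3=290, S4=270, S5=210.
A1 regrets: 20, 70, 0, 210, 290 → max 290
A2 regrets: 0, 90, 300, 0, 270 → max 300
A3 regrets: 60, 60, 250, 220, 340 → max 340
A4 regrets: 0, 160, 20, 80, 0 → max 160
A5 regrets: 10, 0, 90, 410, 70 → max 410
Smallest max regret = 160 → A4.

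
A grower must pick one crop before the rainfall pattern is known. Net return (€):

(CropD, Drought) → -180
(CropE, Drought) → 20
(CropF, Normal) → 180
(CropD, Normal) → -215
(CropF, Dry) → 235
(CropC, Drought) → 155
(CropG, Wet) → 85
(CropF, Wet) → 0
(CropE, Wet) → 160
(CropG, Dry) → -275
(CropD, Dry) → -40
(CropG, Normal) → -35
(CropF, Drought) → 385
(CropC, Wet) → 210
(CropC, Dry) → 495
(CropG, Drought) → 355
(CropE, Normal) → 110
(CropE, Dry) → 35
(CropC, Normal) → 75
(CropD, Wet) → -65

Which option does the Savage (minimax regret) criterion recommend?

CropC

Column bests: Drought=385, Dry=495, Normal=180, Wet=210.
CropG regrets: 30, 770, 215, 125 → max 770
CropF regrets: 0, 260, 0, 210 → max 260
CropD regrets: 565, 535, 395, 275 → max 565
CropE regrets: 365, 460, 70, 50 → max 460
CropC regrets: 230, 0, 105, 0 → max 230
Smallest max regret = 230 → CropC.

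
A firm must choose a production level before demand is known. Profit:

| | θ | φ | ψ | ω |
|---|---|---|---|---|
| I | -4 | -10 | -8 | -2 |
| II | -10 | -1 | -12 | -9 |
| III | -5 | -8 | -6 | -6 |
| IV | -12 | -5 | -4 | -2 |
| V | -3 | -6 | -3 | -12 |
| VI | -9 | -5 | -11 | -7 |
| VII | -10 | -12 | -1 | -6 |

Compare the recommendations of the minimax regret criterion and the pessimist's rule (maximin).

Column bests: θ=-3, φ=-1, ψ=-1, ω=-2.
I regrets: 1, 9, 7, 0 → max 9
II regrets: 7, 0, 11, 7 → max 11
III regrets: 2, 7, 5, 4 → max 7
IV regrets: 9, 4, 3, 0 → max 9
V regrets: 0, 5, 2, 10 → max 10
VI regrets: 6, 4, 10, 5 → max 10
VII regrets: 7, 11, 0, 4 → max 11
Smallest max regret = 7 → III.
Row minima: I=-10, II=-12, III=-8, IV=-12, V=-12, VI=-11, VII=-12
Best worst-case = -8 → III.

minimax regret → III; maximin → III (agree)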